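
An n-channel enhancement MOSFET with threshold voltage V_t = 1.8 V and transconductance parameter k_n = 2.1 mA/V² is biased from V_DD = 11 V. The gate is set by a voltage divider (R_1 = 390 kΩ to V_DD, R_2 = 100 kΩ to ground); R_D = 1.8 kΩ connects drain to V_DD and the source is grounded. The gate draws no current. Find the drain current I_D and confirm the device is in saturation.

V_G = V_DD·R_2/(R_1+R_2) = 11×100/490 = 2.24 V. With the source grounded, V_GS = V_G = 2.24 V.
Assume saturation: I_D = (k_n/2)(V_GS − V_t)² = (2.1/2)×(2.24 − 1.8)² = 1.05×0.445² = 0.208 mA.
V_DS = V_DD − I_D·R_D = 11 − 0.208×1.8 = 10.6 V.
Saturation requires V_DS ≥ V_GS − V_t = 0.445 V; 10.6 ≥ 0.445 ✓.

I_D ≈ 0.21 mA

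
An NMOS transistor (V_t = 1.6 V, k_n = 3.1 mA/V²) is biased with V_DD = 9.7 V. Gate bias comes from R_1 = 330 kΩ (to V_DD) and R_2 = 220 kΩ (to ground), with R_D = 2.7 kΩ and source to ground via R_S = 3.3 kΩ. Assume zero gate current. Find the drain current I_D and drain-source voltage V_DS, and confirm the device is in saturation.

I_D ≈ 0.52 mA, V_DS ≈ 6.6 V

V_G = V_DD·R_2/(R_1+R_2) = 9.7×220/550 = 3.88 V.
Assume saturation: I_D = (k_n/2)(V_GS − V_t)² with V_GS = V_G − I_D·R_S = 3.88 − 3.3·I_D.
Substituting gives 16.9·I_D² − 24.3·I_D + 8.06 = 0, with roots I_D = 0.516 or 0.925 mA.
The root I_D = 0.925 mA gives V_GS = 0.827 V ≤ V_t, so take I_D = 0.516 mA.
Then V_GS = 2.18 V and V_DS = V_DD − I_D(R_D+R_S) = 9.7 − 0.516×6 = 6.6 V.
Saturation requires V_DS ≥ V_GS − V_t = 0.577 V; 6.6 ≥ 0.577 ✓.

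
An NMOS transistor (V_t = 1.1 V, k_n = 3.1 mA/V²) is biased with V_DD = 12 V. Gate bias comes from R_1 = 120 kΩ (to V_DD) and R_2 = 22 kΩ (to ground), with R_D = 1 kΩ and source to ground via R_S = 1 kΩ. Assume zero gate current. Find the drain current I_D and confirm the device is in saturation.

I_D ≈ 0.31 mA

V_G = V_DD·R_2/(R_1+R_2) = 12×22/142 = 1.86 V.
Assume saturation: I_D = (k_n/2)(V_GS − V_t)² with V_GS = V_G − I_D·R_S = 1.86 − 1·I_D.
Substituting gives 1.55·I_D² − 3.35·I_D + 0.893 = 0, with roots I_D = 0.311 or 1.85 mA.
The root I_D = 1.85 mA gives V_GS = 0.00681 V ≤ V_t, so take I_D = 0.311 mA.
Then V_GS = 1.55 V and V_DS = V_DD − I_D(R_D+R_S) = 12 − 0.311×2 = 11.4 V.
Saturation requires V_DS ≥ V_GS − V_t = 0.448 V; 11.4 ≥ 0.448 ✓.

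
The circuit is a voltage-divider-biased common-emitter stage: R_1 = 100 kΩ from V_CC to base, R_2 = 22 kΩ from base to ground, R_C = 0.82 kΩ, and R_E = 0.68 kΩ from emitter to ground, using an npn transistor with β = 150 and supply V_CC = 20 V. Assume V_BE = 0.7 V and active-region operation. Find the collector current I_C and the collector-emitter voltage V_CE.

I_C ≈ 3.6 mA, V_CE ≈ 15 V

Thevenize the base divider: V_Th = V_CC·R_2/(R_1+R_2) = 20×22/122 = 3.61 V, R_Th = R_1‖R_2 = 18 kΩ.
Base-emitter loop: V_Th = I_B·R_Th + V_BE + (β+1)I_B·R_E, so I_B = (3.61 − 0.7) / (18 + 151×0.68) = 0.0241 mA.
I_C = β·I_B = 150×0.0241 = 3.61 mA, and I_E = (β+1)I_B = 3.64 mA.
V_CE = V_CC − I_C·R_C − I_E·R_E = 20 − 3.61×0.82 − 3.64×0.68 = 14.6 V.
V_CE = 14.6 V > 0.2 V confirms active-region operation.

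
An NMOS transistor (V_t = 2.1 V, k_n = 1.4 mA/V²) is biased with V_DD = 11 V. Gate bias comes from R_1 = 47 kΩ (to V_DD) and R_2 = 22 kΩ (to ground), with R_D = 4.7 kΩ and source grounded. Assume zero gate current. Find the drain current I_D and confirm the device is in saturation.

V_G = V_DD·R_2/(R_1+R_2) = 11×22/69 = 3.51 V. With the source grounded, V_GS = V_G = 3.51 V.
Assume saturation: I_D = (k_n/2)(V_GS − V_t)² = (1.4/2)×(3.51 − 2.1)² = 0.7×1.41² = 1.39 mA.
V_DS = V_DD − I_D·R_D = 11 − 1.39×4.7 = 4.48 V.
Saturation requires V_DS ≥ V_GS − V_t = 1.41 V; 4.48 ≥ 1.41 ✓.

I_D ≈ 1.4 mA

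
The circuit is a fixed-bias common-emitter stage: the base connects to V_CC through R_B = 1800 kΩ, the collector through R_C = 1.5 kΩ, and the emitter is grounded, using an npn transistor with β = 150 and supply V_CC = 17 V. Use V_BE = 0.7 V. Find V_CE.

Base loop: V_CC = I_B·R_B + V_BE, so I_B = (17 − 0.7)/1800 kΩ = 0.00906 mA.
In the active region I_C = β·I_B = 150 × 0.00906 = 1.36 mA.
Collector loop: V_CE = V_CC − I_C·R_C = 17 − 1.36×1.5 = 15 V.
Since V_CE = 15 V > V_CE(sat) ≈ 0.2 V, the transistor is in the active region as assumed.

V_CE ≈ 15 V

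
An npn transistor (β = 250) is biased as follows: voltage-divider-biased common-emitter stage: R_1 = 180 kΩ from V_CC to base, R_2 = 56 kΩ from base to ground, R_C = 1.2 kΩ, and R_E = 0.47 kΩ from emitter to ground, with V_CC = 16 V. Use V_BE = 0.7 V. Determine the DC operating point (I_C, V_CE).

Thevenize the base divider: V_Th = V_CC·R_2/(R_1+R_2) = 16×56/236 = 3.8 V, R_Th = R_1‖R_2 = 42.7 kΩ.
Base-emitter loop: V_Th = I_B·R_Th + V_BE + (β+1)I_B·R_E, so I_B = (3.8 − 0.7) / (42.7 + 251×0.47) = 0.0193 mA.
I_C = β·I_B = 250×0.0193 = 4.82 mA, and I_E = (β+1)I_B = 4.84 mA.
V_CE = V_CC − I_C·R_C − I_E·R_E = 16 − 4.82×1.2 − 4.84×0.47 = 7.95 V.
V_CE = 7.95 V > 0.2 V confirms active-region operation.

I_C ≈ 4.8 mA, V_CE ≈ 7.9 V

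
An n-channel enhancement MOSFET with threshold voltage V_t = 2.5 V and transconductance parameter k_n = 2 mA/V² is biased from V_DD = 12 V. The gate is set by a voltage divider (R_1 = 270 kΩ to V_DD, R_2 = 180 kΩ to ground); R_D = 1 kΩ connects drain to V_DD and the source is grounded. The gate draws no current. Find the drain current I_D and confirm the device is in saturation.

I_D ≈ 5.3 mA

V_G = V_DD·R_2/(R_1+R_2) = 12×180/450 = 4.8 V. With the source grounded, V_GS = V_G = 4.8 V.
Assume saturation: I_D = (k_n/2)(V_GS − V_t)² = (2/2)×(4.8 − 2.5)² = 1×2.3² = 5.29 mA.
V_DS = V_DD − I_D·R_D = 12 − 5.29×1 = 6.71 V.
Saturation requires V_DS ≥ V_GS − V_t = 2.3 V; 6.71 ≥ 2.3 ✓.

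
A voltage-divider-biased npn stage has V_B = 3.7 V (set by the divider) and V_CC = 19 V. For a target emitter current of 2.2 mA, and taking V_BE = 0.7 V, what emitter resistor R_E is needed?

V_E = V_B − V_BE = 3.7 − 0.7 = 3 V.
R_E = V_E / I_E = 3 / 2.2 = 1.36 kΩ.

R_E ≈ 1.4 kΩ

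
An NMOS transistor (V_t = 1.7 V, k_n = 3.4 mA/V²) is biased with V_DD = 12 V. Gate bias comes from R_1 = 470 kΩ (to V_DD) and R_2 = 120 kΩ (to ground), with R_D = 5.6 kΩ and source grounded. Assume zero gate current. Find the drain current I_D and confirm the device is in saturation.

V_G = V_DD·R_2/(R_1+R_2) = 12×120/590 = 2.44 V. With the source grounded, V_GS = V_G = 2.44 V.
Assume saturation: I_D = (k_n/2)(V_GS − V_t)² = (3.4/2)×(2.44 − 1.7)² = 1.7×0.741² = 0.933 mA.
V_DS = V_DD − I_D·R_D = 12 − 0.933×5.6 = 6.78 V.
Saturation requires V_DS ≥ V_GS − V_t = 0.741 V; 6.78 ≥ 0.741 ✓.

I_D ≈ 0.93 mA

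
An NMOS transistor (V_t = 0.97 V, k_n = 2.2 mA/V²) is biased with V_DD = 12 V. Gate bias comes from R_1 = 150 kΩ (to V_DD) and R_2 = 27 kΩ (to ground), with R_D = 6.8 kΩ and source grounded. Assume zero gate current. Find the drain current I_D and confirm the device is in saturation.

I_D ≈ 0.81 mA

V_G = V_DD·R_2/(R_1+R_2) = 12×27/177 = 1.83 V. With the source grounded, V_GS = V_G = 1.83 V.
Assume saturation: I_D = (k_n/2)(V_GS − V_t)² = (2.2/2)×(1.83 − 0.97)² = 1.1×0.861² = 0.815 mA.
V_DS = V_DD − I_D·R_D = 12 − 0.815×6.8 = 6.46 V.
Saturation requires V_DS ≥ V_GS − V_t = 0.861 V; 6.46 ≥ 0.861 ✓.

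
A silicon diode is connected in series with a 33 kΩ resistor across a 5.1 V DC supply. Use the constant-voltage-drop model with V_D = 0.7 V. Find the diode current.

I ≈ 0.13 mA

KVL around the loop: 5.1 = V_D + I·R = 0.7 + I × 33 kΩ.
So I = (5.1 − 0.7) / 33 kΩ = 4.4 / 33 = 0.133 mA.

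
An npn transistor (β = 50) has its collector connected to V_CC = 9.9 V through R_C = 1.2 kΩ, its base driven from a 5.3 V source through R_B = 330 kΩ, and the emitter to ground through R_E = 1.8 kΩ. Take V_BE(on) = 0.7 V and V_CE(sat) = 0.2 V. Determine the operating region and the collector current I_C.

active; I_C ≈ 0.55 mA

Assume active. Base-emitter loop: I_B = (V_BB − V_BE)/(R_B + (β+1)R_E) = (5.3 − 0.7)/(330 + 51×1.8) = 0.0109 mA.
I_C = β·I_B = 50×0.0109 = 0.545 mA.
V_CE = V_CC − I_C·R_C − I_E·R_E = 9.9 − 0.545×1.2 − 0.556×1.8 = 8.24 V > V_CE(sat), so the active-region assumption holds.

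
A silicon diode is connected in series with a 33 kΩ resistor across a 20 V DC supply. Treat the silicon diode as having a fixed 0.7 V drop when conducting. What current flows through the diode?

I ≈ 0.58 mA

KVL around the loop: 20 = V_D + I·R = 0.7 + I × 33 kΩ.
So I = (20 − 0.7) / 33 kΩ = 19.3 / 33 = 0.585 mA.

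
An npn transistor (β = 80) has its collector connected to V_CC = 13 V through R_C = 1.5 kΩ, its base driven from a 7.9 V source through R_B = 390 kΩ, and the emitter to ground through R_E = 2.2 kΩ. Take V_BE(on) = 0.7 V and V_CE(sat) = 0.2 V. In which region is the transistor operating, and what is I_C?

Assume active. Base-emitter loop: I_B = (V_BB − V_BE)/(R_B + (β+1)R_E) = (7.9 − 0.7)/(390 + 81×2.2) = 0.0127 mA.
I_C = β·I_B = 80×0.0127 = 1.01 mA.
V_CE = V_CC − I_C·R_C − I_E·R_E = 13 − 1.01×1.5 − 1.03×2.2 = 9.22 V > V_CE(sat), so the active-region assumption holds.

active; I_C ≈ 1 mA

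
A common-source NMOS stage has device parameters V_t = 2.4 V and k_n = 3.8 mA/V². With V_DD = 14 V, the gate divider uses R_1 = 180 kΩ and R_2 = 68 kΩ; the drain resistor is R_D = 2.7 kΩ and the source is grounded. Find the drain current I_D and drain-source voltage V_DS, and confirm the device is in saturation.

V_G = V_DD·R_2/(R_1+R_2) = 14×68/248 = 3.84 V. With the source grounded, V_GS = V_G = 3.84 V.
Assume saturation: I_D = (k_n/2)(V_GS − V_t)² = (3.8/2)×(3.84 − 2.4)² = 1.9×1.44² = 3.93 mA.
V_DS = V_DD − I_D·R_D = 14 − 3.93×2.7 = 3.38 V.
Saturation requires V_DS ≥ V_GS − V_t = 1.44 V; 3.38 ≥ 1.44 ✓.

I_D ≈ 3.9 mA, V_DS ≈ 3.4 V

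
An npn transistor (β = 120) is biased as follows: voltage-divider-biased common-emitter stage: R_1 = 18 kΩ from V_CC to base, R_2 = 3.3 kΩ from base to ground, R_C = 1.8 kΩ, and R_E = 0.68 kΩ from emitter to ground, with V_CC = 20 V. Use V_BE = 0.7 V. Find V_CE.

Thevenize the base divider: V_Th = V_CC·R_2/(R_1+R_2) = 20×3.3/21.3 = 3.1 V, R_Th = R_1‖R_2 = 2.79 kΩ.
Base-emitter loop: V_Th = I_B·R_Th + V_BE + (β+1)I_B·R_E, so I_B = (3.1 − 0.7) / (2.79 + 121×0.68) = 0.0282 mA.
I_C = β·I_B = 120×0.0282 = 3.38 mA, and I_E = (β+1)I_B = 3.41 mA.
V_CE = V_CC − I_C·R_C − I_E·R_E = 20 − 3.38×1.8 − 3.41×0.68 = 11.6 V.
V_CE = 11.6 V > 0.2 V confirms active-region operation.

V_CE ≈ 12 V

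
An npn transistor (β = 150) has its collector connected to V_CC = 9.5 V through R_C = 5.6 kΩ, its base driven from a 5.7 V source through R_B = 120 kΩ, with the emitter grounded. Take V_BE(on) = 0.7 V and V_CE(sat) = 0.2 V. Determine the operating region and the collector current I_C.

Assume active: I_B = (5.7 − 0.7)/120 = 0.0417 mA, giving I_C = β·I_B = 6.25 mA.
But then V_CE = 9.5 − 6.25×5.6 = -25.5 V < V_CE(sat) = 0.2 V — impossible in the active region.
So the transistor is saturated. With V_CE = 0.2 V, I_C = (V_CC − 0.2)/R_C = 9.3/5.6 = 1.66 mA.
Check: β·I_B = 6.25 mA > I_C = 1.66 mA, confirming saturation.

saturation; I_C ≈ 1.7 mA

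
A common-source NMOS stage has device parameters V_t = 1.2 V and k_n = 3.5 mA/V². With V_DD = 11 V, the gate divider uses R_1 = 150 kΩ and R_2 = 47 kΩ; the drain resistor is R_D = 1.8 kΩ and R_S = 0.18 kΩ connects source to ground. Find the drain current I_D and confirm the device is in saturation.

I_D ≈ 2 mA

V_G = V_DD·R_2/(R_1+R_2) = 11×47/197 = 2.62 V.
Assume saturation: I_D = (k_n/2)(V_GS − V_t)² with V_GS = V_G − I_D·R_S = 2.62 − 0.18·I_D.
Substituting gives 0.0567·I_D² − 1.9·I_D + 3.55 = 0, with roots I_D = 1.99 or 31.5 mA.
The root I_D = 31.5 mA gives V_GS = -3.04 V ≤ V_t, so take I_D = 1.99 mA.
Then V_GS = 2.27 V and V_DS = V_DD − I_D(R_D+R_S) = 11 − 1.99×1.98 = 7.06 V.
Saturation requires V_DS ≥ V_GS − V_t = 1.07 V; 7.06 ≥ 1.07 ✓.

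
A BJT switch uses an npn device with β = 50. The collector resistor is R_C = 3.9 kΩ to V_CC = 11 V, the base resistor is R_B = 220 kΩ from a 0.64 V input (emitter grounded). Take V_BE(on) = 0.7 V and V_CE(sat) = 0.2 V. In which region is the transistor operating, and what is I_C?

V_BB = 0.64 V ≤ V_BE(on) = 0.7 V, so the base-emitter junction is not forward biased.
The transistor is in cutoff: I_B = I_C = 0.

cutoff; I_C ≈ 0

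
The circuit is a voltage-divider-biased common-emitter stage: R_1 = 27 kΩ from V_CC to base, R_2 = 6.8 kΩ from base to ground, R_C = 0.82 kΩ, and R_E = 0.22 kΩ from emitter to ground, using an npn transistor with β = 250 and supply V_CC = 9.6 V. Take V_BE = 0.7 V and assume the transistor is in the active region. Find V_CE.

Thevenize the base divider: V_Th = V_CC·R_2/(R_1+R_2) = 9.6×6.8/33.8 = 1.93 V, R_Th = R_1‖R_2 = 5.43 kΩ.
Base-emitter loop: V_Th = I_B·R_Th + V_BE + (β+1)I_B·R_E, so I_B = (1.93 − 0.7) / (5.43 + 251×0.22) = 0.0203 mA.
I_C = β·I_B = 250×0.0203 = 5.08 mA, and I_E = (β+1)I_B = 5.1 mA.
V_CE = V_CC − I_C·R_C − I_E·R_E = 9.6 − 5.08×0.82 − 5.1×0.22 = 4.32 V.
V_CE = 4.32 V > 0.2 V confirms active-region operation.

V_CE ≈ 4.3 V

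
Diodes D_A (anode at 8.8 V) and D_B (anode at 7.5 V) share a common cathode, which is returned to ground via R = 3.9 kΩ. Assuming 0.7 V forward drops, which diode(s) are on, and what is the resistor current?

Only D_A conducts; I_R ≈ 2.1 mA

Assume both conduct. Then node N would need to be at both 8.8−0.7 = 8.1 V and 7.5−0.7 = 6.8 V, which is impossible.
Assume only D_A conducts: V_N = 8.8 − 0.7 = 8.1 V, so I_R = 8.1/3.9 = 2.08 mA.
Check D_B: its anode-to-cathode voltage is 7.5 − 8.1 = -0.6 V < 0.7 V, so it is off. The assumption is consistent.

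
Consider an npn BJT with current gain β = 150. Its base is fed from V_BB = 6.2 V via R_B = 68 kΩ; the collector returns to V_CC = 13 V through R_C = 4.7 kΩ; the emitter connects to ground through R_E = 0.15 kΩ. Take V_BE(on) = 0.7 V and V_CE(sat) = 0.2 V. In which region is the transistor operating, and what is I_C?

Assume active: I_B = (6.2 − 0.7)/(68 + 151×0.15) = 0.0607 mA, I_C = β·I_B = 9.1 mA.
Then V_CE = 13 − 9.1×4.7 − 9.16×0.15 = -31.1 V < 0.2 V — the active assumption fails.
Re-solve with V_CE = 0.2 V. KCL at the emitter: V_E/R_E = (V_BB−0.7−V_E)/R_B + (V_CC−0.2−V_E)/R_C, giving V_E = 0.407 V.
I_C = (V_CC − 0.2 − V_E)/R_C = (12.8 − 0.407)/4.7 = 2.64 mA.
Check: I_B = (5.5 − 0.407)/68 = 0.0749 mA, and β·I_B = 11.2 mA > I_C, confirming saturation.

saturation; I_C ≈ 2.6 mA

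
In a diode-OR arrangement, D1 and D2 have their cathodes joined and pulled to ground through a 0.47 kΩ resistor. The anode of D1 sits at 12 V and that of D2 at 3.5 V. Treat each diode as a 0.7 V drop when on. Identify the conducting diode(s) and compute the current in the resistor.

Only D1 conducts; I_R ≈ 24 mA

Assume both conduct. Then node N would need to be at both 12−0.7 = 11.3 V and 3.5−0.7 = 2.8 V, which is impossible.
Assume only D1 conducts: V_N = 12 − 0.7 = 11.3 V, so I_R = 11.3/0.47 = 24 mA.
Check D2: its anode-to-cathode voltage is 3.5 − 11.3 = -7.8 V < 0.7 V, so it is off. The assumption is consistent.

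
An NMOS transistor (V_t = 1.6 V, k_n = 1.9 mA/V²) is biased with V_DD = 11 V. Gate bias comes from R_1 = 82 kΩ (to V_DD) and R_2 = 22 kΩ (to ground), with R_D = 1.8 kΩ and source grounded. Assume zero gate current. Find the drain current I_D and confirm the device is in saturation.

I_D ≈ 0.5 mA

V_G = V_DD·R_2/(R_1+R_2) = 11×22/104 = 2.33 V. With the source grounded, V_GS = V_G = 2.33 V.
Assume saturation: I_D = (k_n/2)(V_GS − V_t)² = (1.9/2)×(2.33 − 1.6)² = 0.95×0.727² = 0.502 mA.
V_DS = V_DD − I_D·R_D = 11 − 0.502×1.8 = 10.1 V.
Saturation requires V_DS ≥ V_GS − V_t = 0.727 V; 10.1 ≥ 0.727 ✓.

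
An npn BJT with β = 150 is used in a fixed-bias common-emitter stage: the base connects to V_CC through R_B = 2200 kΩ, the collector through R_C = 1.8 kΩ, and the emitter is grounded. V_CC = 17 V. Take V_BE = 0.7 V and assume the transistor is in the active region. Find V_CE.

Base loop: V_CC = I_B·R_B + V_BE, so I_B = (17 − 0.7)/2200 kΩ = 0.00741 mA.
In the active region I_C = β·I_B = 150 × 0.00741 = 1.11 mA.
Collector loop: V_CE = V_CC − I_C·R_C = 17 − 1.11×1.8 = 15 V.
Since V_CE = 15 V > V_CE(sat) ≈ 0.2 V, the transistor is in the active region as assumed.

V_CE ≈ 15 V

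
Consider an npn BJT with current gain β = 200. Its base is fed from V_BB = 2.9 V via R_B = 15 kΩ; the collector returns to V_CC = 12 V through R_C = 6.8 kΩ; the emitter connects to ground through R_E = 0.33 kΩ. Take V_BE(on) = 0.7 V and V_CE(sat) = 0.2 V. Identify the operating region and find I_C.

Assume active: I_B = (2.9 − 0.7)/(15 + 201×0.33) = 0.0271 mA, I_C = β·I_B = 5.41 mA.
Then V_CE = 12 − 5.41×6.8 − 5.44×0.33 = -26.6 V < 0.2 V — the active assumption fails.
Re-solve with V_CE = 0.2 V. KCL at the emitter: V_E/R_E = (V_BB−0.7−V_E)/R_B + (V_CC−0.2−V_E)/R_C, giving V_E = 0.58 V.
I_C = (V_CC − 0.2 − V_E)/R_C = (11.8 − 0.58)/6.8 = 1.65 mA.
Check: I_B = (2.2 − 0.58)/15 = 0.108 mA, and β·I_B = 21.6 mA > I_C, confirming saturation.

saturation; I_C ≈ 1.6 mA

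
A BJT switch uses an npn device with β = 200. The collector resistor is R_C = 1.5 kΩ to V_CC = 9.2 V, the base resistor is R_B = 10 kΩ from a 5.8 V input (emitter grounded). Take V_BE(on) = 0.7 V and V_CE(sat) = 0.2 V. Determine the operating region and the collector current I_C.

Assume active: I_B = (5.8 − 0.7)/10 = 0.51 mA, giving I_C = β·I_B = 102 mA.
But then V_CE = 9.2 − 102×1.5 = -144 V < V_CE(sat) = 0.2 V — impossible in the active region.
So the transistor is saturated. With V_CE = 0.2 V, I_C = (V_CC − 0.2)/R_C = 9/1.5 = 6 mA.
Check: β·I_B = 102 mA > I_C = 6 mA, confirming saturation.

saturation; I_C ≈ 6 mA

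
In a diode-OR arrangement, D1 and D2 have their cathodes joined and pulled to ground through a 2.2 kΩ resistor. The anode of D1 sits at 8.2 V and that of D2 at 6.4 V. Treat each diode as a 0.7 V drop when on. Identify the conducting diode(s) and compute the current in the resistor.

Only D1 conducts; I_R ≈ 3.4 mA

Assume both conduct. Then node N would need to be at both 8.2−0.7 = 7.5 V and 6.4−0.7 = 5.7 V, which is impossible.
Assume only D1 conducts: V_N = 8.2 − 0.7 = 7.5 V, so I_R = 7.5/2.2 = 3.41 mA.
Check D2: its anode-to-cathode voltage is 6.4 − 7.5 = -1.1 V < 0.7 V, so it is off. The assumption is consistent.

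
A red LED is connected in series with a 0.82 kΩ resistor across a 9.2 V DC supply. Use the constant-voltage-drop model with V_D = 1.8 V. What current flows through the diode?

KVL around the loop: 9.2 = V_D + I·R = 1.8 + I × 0.82 kΩ.
So I = (9.2 − 1.8) / 0.82 kΩ = 7.4 / 0.82 = 9.02 mA.

I ≈ 9 mA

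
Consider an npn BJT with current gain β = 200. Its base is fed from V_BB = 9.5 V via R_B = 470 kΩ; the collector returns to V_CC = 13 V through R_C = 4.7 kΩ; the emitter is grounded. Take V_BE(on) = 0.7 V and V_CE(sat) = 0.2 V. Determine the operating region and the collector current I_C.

Assume active: I_B = (9.5 − 0.7)/470 = 0.0187 mA, giving I_C = β·I_B = 3.74 mA.
But then V_CE = 13 − 3.74×4.7 = -4.6 V < V_CE(sat) = 0.2 V — impossible in the active region.
So the transistor is saturated. With V_CE = 0.2 V, I_C = (V_CC − 0.2)/R_C = 12.8/4.7 = 2.72 mA.
Check: β·I_B = 3.74 mA > I_C = 2.72 mA, confirming saturation.

saturation; I_C ≈ 2.7 mA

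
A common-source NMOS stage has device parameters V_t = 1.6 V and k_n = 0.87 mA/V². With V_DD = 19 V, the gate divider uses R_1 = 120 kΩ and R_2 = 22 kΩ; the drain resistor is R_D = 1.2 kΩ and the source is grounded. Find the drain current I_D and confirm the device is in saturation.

I_D ≈ 0.79 mA

V_G = V_DD·R_2/(R_1+R_2) = 19×22/142 = 2.94 V. With the source grounded, V_GS = V_G = 2.94 V.
Assume saturation: I_D = (k_n/2)(V_GS − V_t)² = (0.87/2)×(2.94 − 1.6)² = 0.435×1.34² = 0.785 mA.
V_DS = V_DD − I_D·R_D = 19 − 0.785×1.2 = 18.1 V.
Saturation requires V_DS ≥ V_GS − V_t = 1.34 V; 18.1 ≥ 1.34 ✓.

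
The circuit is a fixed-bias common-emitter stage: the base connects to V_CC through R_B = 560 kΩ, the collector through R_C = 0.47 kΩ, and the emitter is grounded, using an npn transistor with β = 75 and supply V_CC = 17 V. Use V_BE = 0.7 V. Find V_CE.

V_CE ≈ 16 V

Base loop: V_CC = I_B·R_B + V_BE, so I_B = (17 − 0.7)/560 kΩ = 0.0291 mA.
In the active region I_C = β·I_B = 75 × 0.0291 = 2.18 mA.
Collector loop: V_CE = V_CC − I_C·R_C = 17 − 2.18×0.47 = 16 V.
Since V_CE = 16 V > V_CE(sat) ≈ 0.2 V, the transistor is in the active region as assumed.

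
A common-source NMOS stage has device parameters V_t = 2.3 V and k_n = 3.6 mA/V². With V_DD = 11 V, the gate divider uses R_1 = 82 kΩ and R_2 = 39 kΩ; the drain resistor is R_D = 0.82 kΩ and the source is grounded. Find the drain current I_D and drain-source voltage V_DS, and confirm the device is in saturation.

I_D ≈ 2.8 mA, V_DS ≈ 8.7 V

V_G = V_DD·R_2/(R_1+R_2) = 11×39/121 = 3.55 V. With the source grounded, V_GS = V_G = 3.55 V.
Assume saturation: I_D = (k_n/2)(V_GS − V_t)² = (3.6/2)×(3.55 − 2.3)² = 1.8×1.25² = 2.79 mA.
V_DS = V_DD − I_D·R_D = 11 − 2.79×0.82 = 8.71 V.
Saturation requires V_DS ≥ V_GS − V_t = 1.25 V; 8.71 ≥ 1.25 ✓.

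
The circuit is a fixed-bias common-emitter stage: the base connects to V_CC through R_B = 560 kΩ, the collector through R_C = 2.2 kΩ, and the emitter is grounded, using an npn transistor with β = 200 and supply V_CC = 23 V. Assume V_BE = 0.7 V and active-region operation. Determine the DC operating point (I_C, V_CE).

I_C ≈ 8 mA, V_CE ≈ 5.5 V

Base loop: V_CC = I_B·R_B + V_BE, so I_B = (23 − 0.7)/560 kΩ = 0.0398 mA.
In the active region I_C = β·I_B = 200 × 0.0398 = 7.96 mA.
Collector loop: V_CE = V_CC − I_C·R_C = 23 − 7.96×2.2 = 5.48 V.
Since V_CE = 5.48 V > V_CE(sat) ≈ 0.2 V, the transistor is in the active region as assumed.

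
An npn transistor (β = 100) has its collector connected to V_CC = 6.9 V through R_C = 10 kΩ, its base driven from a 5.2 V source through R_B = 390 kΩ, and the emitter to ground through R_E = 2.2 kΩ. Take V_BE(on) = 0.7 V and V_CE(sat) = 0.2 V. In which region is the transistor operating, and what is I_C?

Assume active: I_B = (5.2 − 0.7)/(390 + 101×2.2) = 0.00735 mA, I_C = β·I_B = 0.735 mA.
Then V_CE = 6.9 − 0.735×10 − 0.742×2.2 = -2.08 V < 0.2 V — the active assumption fails.
Re-solve with V_CE = 0.2 V. KCL at the emitter: V_E/R_E = (V_BB−0.7−V_E)/R_B + (V_CC−0.2−V_E)/R_C, giving V_E = 1.22 V.
I_C = (V_CC − 0.2 − V_E)/R_C = (6.7 − 1.22)/10 = 0.548 mA.
Check: I_B = (4.5 − 1.22)/390 = 0.0084 mA, and β·I_B = 0.84 mA > I_C, confirming saturation.

saturation; I_C ≈ 0.55 mA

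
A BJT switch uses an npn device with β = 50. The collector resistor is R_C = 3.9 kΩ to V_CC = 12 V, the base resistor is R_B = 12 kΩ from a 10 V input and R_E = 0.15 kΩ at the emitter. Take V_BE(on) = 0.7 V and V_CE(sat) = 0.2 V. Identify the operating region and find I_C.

Assume active: I_B = (10 − 0.7)/(12 + 51×0.15) = 0.473 mA, I_C = β·I_B = 23.7 mA.
Then V_CE = 12 − 23.7×3.9 − 24.1×0.15 = -83.9 V < 0.2 V — the active assumption fails.
Re-solve with V_CE = 0.2 V. KCL at the emitter: V_E/R_E = (V_BB−0.7−V_E)/R_B + (V_CC−0.2−V_E)/R_C, giving V_E = 0.542 V.
I_C = (V_CC − 0.2 − V_E)/R_C = (11.8 − 0.542)/3.9 = 2.89 mA.
Check: I_B = (9.3 − 0.542)/12 = 0.73 mA, and β·I_B = 36.5 mA > I_C, confirming saturation.

saturation; I_C ≈ 2.9 mA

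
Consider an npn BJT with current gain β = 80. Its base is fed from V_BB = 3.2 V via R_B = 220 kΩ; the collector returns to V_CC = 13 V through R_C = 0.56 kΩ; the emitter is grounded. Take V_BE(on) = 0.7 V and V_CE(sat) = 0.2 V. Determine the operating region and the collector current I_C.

active; I_C ≈ 0.91 mA

Assume active. Base-emitter loop: I_B = (V_BB − V_BE)/R_B = (3.2 − 0.7)/220 = 0.0114 mA.
I_C = β·I_B = 80×0.0114 = 0.909 mA.
V_CE = V_CC − I_C·R_C = 13 − 0.909×0.56 = 12.5 V > V_CE(sat), so the active-region assumption holds.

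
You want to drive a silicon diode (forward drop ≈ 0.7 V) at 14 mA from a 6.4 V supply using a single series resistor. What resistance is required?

The resistor drops V_S − V_D = 6.4 − 0.7 = 5.7 V at 14 mA.
R = 5.7 V / 14 mA = 0.407 kΩ.

R ≈ 0.41 kΩ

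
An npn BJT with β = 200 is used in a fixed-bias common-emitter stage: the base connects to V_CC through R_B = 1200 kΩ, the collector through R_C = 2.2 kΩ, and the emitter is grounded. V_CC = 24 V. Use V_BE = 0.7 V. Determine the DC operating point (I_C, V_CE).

Base loop: V_CC = I_B·R_B + V_BE, so I_B = (24 − 0.7)/1200 kΩ = 0.0194 mA.
In the active region I_C = β·I_B = 200 × 0.0194 = 3.88 mA.
Collector loop: V_CE = V_CC − I_C·R_C = 24 − 3.88×2.2 = 15.5 V.
Since V_CE = 15.5 V > V_CE(sat) ≈ 0.2 V, the transistor is in the active region as assumed.

I_C ≈ 3.9 mA, V_CE ≈ 15 V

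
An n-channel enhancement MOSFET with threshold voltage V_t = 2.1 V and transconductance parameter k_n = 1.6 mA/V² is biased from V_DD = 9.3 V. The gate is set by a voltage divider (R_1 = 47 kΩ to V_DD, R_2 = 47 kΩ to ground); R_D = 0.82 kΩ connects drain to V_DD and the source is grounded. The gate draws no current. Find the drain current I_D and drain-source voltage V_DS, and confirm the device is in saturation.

I_D ≈ 5.2 mA, V_DS ≈ 5 V

V_G = V_DD·R_2/(R_1+R_2) = 9.3×47/94 = 4.65 V. With the source grounded, V_GS = V_G = 4.65 V.
Assume saturation: I_D = (k_n/2)(V_GS − V_t)² = (1.6/2)×(4.65 − 2.1)² = 0.8×2.55² = 5.2 mA.
V_DS = V_DD − I_D·R_D = 9.3 − 5.2×0.82 = 5.03 V.
Saturation requires V_DS ≥ V_GS − V_t = 2.55 V; 5.03 ≥ 2.55 ✓.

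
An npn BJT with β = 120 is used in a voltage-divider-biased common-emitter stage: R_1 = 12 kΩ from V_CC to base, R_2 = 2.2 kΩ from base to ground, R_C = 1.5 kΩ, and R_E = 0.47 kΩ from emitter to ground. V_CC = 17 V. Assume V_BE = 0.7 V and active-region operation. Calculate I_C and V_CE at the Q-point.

I_C ≈ 4 mA, V_CE ≈ 9.2 V

Thevenize the base divider: V_Th = V_CC·R_2/(R_1+R_2) = 17×2.2/14.2 = 2.63 V, R_Th = R_1‖R_2 = 1.86 kΩ.
Base-emitter loop: V_Th = I_B·R_Th + V_BE + (β+1)I_B·R_E, so I_B = (2.63 − 0.7) / (1.86 + 121×0.47) = 0.0329 mA.
I_C = β·I_B = 120×0.0329 = 3.95 mA, and I_E = (β+1)I_B = 3.98 mA.
V_CE = V_CC − I_C·R_C − I_E·R_E = 17 − 3.95×1.5 − 3.98×0.47 = 9.2 V.
V_CE = 9.2 V > 0.2 V confirms active-region operation.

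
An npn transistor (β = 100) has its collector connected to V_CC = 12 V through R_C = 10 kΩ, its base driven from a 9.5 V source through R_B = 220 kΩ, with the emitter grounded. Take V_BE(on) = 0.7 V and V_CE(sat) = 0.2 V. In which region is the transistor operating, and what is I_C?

Assume active: I_B = (9.5 − 0.7)/220 = 0.04 mA, giving I_C = β·I_B = 4 mA.
But then V_CE = 12 − 4×10 = -28 V < V_CE(sat) = 0.2 V — impossible in the active region.
So the transistor is saturated. With V_CE = 0.2 V, I_C = (V_CC − 0.2)/R_C = 11.8/10 = 1.18 mA.
Check: β·I_B = 4 mA > I_C = 1.18 mA, confirming saturation.

saturation; I_C ≈ 1.2 mA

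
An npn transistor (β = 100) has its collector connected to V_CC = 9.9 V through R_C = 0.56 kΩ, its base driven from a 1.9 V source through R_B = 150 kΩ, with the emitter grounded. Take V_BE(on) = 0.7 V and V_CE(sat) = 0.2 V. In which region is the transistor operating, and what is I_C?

Assume active. Base-emitter loop: I_B = (V_BB − V_BE)/R_B = (1.9 − 0.7)/150 = 0.008 mA.
I_C = β·I_B = 100×0.008 = 0.8 mA.
V_CE = V_CC − I_C·R_C = 9.9 − 0.8×0.56 = 9.45 V > V_CE(sat), so the active-region assumption holds.

active; I_C ≈ 0.8 mA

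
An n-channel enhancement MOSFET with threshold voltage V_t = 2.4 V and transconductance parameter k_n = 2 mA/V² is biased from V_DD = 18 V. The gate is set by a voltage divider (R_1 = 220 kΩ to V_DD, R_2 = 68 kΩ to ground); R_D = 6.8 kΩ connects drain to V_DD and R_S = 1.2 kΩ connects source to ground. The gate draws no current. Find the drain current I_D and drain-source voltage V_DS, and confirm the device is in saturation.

V_G = V_DD·R_2/(R_1+R_2) = 18×68/288 = 4.25 V.
Assume saturation: I_D = (k_n/2)(V_GS − V_t)² with V_GS = V_G − I_D·R_S = 4.25 − 1.2·I_D.
Substituting gives 1.44·I_D² − 5.44·I_D + 3.42 = 0, with roots I_D = 0.797 or 2.98 mA.
The root I_D = 2.98 mA gives V_GS = 0.674 V ≤ V_t, so take I_D = 0.797 mA.
Then V_GS = 3.29 V and V_DS = V_DD − I_D(R_D+R_S) = 18 − 0.797×8 = 11.6 V.
Saturation requires V_DS ≥ V_GS − V_t = 0.893 V; 11.6 ≥ 0.893 ✓.

I_D ≈ 0.8 mA, V_DS ≈ 12 V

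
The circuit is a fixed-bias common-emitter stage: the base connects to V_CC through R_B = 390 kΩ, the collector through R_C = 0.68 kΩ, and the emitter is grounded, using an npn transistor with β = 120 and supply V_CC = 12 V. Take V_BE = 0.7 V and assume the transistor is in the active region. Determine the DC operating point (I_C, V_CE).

Base loop: V_CC = I_B·R_B + V_BE, so I_B = (12 − 0.7)/390 kΩ = 0.029 mA.
In the active region I_C = β·I_B = 120 × 0.029 = 3.48 mA.
Collector loop: V_CE = V_CC − I_C·R_C = 12 − 3.48×0.68 = 9.64 V.
Since V_CE = 9.64 V > V_CE(sat) ≈ 0.2 V, the transistor is in the active region as assumed.

I_C ≈ 3.5 mA, V_CE ≈ 9.6 V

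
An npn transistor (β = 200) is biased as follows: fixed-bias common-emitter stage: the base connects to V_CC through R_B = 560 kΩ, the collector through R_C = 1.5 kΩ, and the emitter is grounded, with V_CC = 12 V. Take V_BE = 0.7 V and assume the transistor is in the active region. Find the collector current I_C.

I_C ≈ 4 mA

Base loop: V_CC = I_B·R_B + V_BE, so I_B = (12 − 0.7)/560 kΩ = 0.0202 mA.
In the active region I_C = β·I_B = 200 × 0.0202 = 4.04 mA.
Collector loop: V_CE = V_CC − I_C·R_C = 12 − 4.04×1.5 = 5.95 V.
Since V_CE = 5.95 V > V_CE(sat) ≈ 0.2 V, the transistor is in the active region as assumed.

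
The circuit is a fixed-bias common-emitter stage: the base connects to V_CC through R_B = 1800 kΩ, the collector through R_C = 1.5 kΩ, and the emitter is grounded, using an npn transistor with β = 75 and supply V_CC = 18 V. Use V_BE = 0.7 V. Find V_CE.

V_CE ≈ 17 V

Base loop: V_CC = I_B·R_B + V_BE, so I_B = (18 − 0.7)/1800 kΩ = 0.00961 mA.
In the active region I_C = β·I_B = 75 × 0.00961 = 0.721 mA.
Collector loop: V_CE = V_CC − I_C·R_C = 18 − 0.721×1.5 = 16.9 V.
Since V_CE = 16.9 V > V_CE(sat) ≈ 0.2 V, the transistor is in the active region as assumed.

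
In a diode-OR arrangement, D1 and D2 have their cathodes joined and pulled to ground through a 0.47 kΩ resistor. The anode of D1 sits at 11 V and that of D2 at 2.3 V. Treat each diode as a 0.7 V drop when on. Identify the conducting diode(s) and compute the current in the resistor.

Only D1 conducts; I_R ≈ 22 mA

Assume both conduct. Then node N would need to be at both 11−0.7 = 10.3 V and 2.3−0.7 = 1.6 V, which is impossible.
Assume only D1 conducts: V_N = 11 − 0.7 = 10.3 V, so I_R = 10.3/0.47 = 21.9 mA.
Check D2: its anode-to-cathode voltage is 2.3 − 10.3 = -8 V < 0.7 V, so it is off. The assumption is consistent.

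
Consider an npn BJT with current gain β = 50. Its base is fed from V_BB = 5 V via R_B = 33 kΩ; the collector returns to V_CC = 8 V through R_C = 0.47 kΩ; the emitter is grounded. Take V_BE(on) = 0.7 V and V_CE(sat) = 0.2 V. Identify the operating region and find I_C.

active; I_C ≈ 6.5 mA

Assume active. Base-emitter loop: I_B = (V_BB − V_BE)/R_B = (5 − 0.7)/33 = 0.13 mA.
I_C = β·I_B = 50×0.13 = 6.52 mA.
V_CE = V_CC − I_C·R_C = 8 − 6.52×0.47 = 4.94 V > V_CE(sat), so the active-region assumption holds.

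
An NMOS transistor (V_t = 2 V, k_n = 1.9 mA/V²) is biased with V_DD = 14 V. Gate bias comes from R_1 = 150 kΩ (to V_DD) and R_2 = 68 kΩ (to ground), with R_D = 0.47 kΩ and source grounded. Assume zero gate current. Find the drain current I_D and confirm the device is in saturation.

I_D ≈ 5.3 mA

V_G = V_DD·R_2/(R_1+R_2) = 14×68/218 = 4.37 V. With the source grounded, V_GS = V_G = 4.37 V.
Assume saturation: I_D = (k_n/2)(V_GS − V_t)² = (1.9/2)×(4.37 − 2)² = 0.95×2.37² = 5.32 mA.
V_DS = V_DD − I_D·R_D = 14 − 5.32×0.47 = 11.5 V.
Saturation requires V_DS ≥ V_GS − V_t = 2.37 V; 11.5 ≥ 2.37 ✓.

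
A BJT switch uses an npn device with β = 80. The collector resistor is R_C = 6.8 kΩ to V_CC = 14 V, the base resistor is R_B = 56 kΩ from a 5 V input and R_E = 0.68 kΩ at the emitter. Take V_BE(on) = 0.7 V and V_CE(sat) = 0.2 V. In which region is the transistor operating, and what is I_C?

Assume active: I_B = (5 − 0.7)/(56 + 81×0.68) = 0.0387 mA, I_C = β·I_B = 3.1 mA.
Then V_CE = 14 − 3.1×6.8 − 3.14×0.68 = -9.19 V < 0.2 V — the active assumption fails.
Re-solve with V_CE = 0.2 V. KCL at the emitter: V_E/R_E = (V_BB−0.7−V_E)/R_B + (V_CC−0.2−V_E)/R_C, giving V_E = 1.29 V.
I_C = (V_CC − 0.2 − V_E)/R_C = (13.8 − 1.29)/6.8 = 1.84 mA.
Check: I_B = (4.3 − 1.29)/56 = 0.0538 mA, and β·I_B = 4.3 mA > I_C, confirming saturation.

saturation; I_C ≈ 1.8 mA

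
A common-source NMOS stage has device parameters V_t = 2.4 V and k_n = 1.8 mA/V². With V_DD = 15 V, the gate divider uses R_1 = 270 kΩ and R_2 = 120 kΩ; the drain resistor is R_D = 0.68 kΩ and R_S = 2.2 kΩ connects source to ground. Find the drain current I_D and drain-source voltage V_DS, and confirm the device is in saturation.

V_G = V_DD·R_2/(R_1+R_2) = 15×120/390 = 4.62 V.
Assume saturation: I_D = (k_n/2)(V_GS − V_t)² with V_GS = V_G − I_D·R_S = 4.62 − 2.2·I_D.
Substituting gives 4.36·I_D² − 9.77·I_D + 4.42 = 0, with roots I_D = 0.627 or 1.62 mA.
The root I_D = 1.62 mA gives V_GS = 1.06 V ≤ V_t, so take I_D = 0.627 mA.
Then V_GS = 3.23 V and V_DS = V_DD − I_D(R_D+R_S) = 15 − 0.627×2.88 = 13.2 V.
Saturation requires V_DS ≥ V_GS − V_t = 0.835 V; 13.2 ≥ 0.835 ✓.

I_D ≈ 0.63 mA, V_DS ≈ 13 V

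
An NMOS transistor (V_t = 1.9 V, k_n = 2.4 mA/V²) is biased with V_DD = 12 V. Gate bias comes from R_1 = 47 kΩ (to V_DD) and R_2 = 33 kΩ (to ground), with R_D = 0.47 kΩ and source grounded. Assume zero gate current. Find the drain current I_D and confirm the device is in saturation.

V_G = V_DD·R_2/(R_1+R_2) = 12×33/80 = 4.95 V. With the source grounded, V_GS = V_G = 4.95 V.
Assume saturation: I_D = (k_n/2)(V_GS − V_t)² = (2.4/2)×(4.95 − 1.9)² = 1.2×3.05² = 11.2 mA.
V_DS = V_DD − I_D·R_D = 12 − 11.2×0.47 = 6.75 V.
Saturation requires V_DS ≥ V_GS − V_t = 3.05 V; 6.75 ≥ 3.05 ✓.

I_D ≈ 11 mA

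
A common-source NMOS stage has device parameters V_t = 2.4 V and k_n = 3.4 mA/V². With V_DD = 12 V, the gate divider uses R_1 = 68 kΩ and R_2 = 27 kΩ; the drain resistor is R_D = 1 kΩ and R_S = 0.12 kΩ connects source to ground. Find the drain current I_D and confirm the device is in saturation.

I_D ≈ 1.3 mA

V_G = V_DD·R_2/(R_1+R_2) = 12×27/95 = 3.41 V.
Assume saturation: I_D = (k_n/2)(V_GS − V_t)² with V_GS = V_G − I_D·R_S = 3.41 − 0.12·I_D.
Substituting gives 0.0245·I_D² − 1.41·I_D + 1.74 = 0, with roots I_D = 1.26 or 56.4 mA.
The root I_D = 56.4 mA gives V_GS = -3.36 V ≤ V_t, so take I_D = 1.26 mA.
Then V_GS = 3.26 V and V_DS = V_DD − I_D(R_D+R_S) = 12 − 1.26×1.12 = 10.6 V.
Saturation requires V_DS ≥ V_GS − V_t = 0.86 V; 10.6 ≥ 0.86 ✓.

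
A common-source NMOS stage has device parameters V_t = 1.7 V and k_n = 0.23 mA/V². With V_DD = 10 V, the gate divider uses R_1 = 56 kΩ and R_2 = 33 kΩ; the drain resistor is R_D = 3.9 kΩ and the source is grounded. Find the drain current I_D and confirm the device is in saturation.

I_D ≈ 0.46 mA

V_G = V_DD·R_2/(R_1+R_2) = 10×33/89 = 3.71 V. With the source grounded, V_GS = V_G = 3.71 V.
Assume saturation: I_D = (k_n/2)(V_GS − V_t)² = (0.23/2)×(3.71 − 1.7)² = 0.115×2.01² = 0.464 mA.
V_DS = V_DD − I_D·R_D = 10 − 0.464×3.9 = 8.19 V.
Saturation requires V_DS ≥ V_GS − V_t = 2.01 V; 8.19 ≥ 2.01 ✓.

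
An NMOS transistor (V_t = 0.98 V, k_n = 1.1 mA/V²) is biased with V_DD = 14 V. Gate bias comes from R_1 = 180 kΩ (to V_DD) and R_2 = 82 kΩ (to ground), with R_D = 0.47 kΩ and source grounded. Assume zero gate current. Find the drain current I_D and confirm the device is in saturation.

I_D ≈ 6.4 mA

V_G = V_DD·R_2/(R_1+R_2) = 14×82/262 = 4.38 V. With the source grounded, V_GS = V_G = 4.38 V.
Assume saturation: I_D = (k_n/2)(V_GS − V_t)² = (1.1/2)×(4.38 − 0.98)² = 0.55×3.4² = 6.36 mA.
V_DS = V_DD − I_D·R_D = 14 − 6.36×0.47 = 11 V.
Saturation requires V_DS ≥ V_GS − V_t = 3.4 V; 11 ≥ 3.4 ✓.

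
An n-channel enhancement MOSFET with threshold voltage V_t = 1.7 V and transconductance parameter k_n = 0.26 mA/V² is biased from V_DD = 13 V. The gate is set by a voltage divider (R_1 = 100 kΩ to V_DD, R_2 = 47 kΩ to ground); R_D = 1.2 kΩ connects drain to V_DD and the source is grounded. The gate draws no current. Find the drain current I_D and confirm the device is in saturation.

I_D ≈ 0.78 mA

V_G = V_DD·R_2/(R_1+R_2) = 13×47/147 = 4.16 V. With the source grounded, V_GS = V_G = 4.16 V.
Assume saturation: I_D = (k_n/2)(V_GS − V_t)² = (0.26/2)×(4.16 − 1.7)² = 0.13×2.46² = 0.784 mA.
V_DS = V_DD − I_D·R_D = 13 − 0.784×1.2 = 12.1 V.
Saturation requires V_DS ≥ V_GS − V_t = 2.46 V; 12.1 ≥ 2.46 ✓.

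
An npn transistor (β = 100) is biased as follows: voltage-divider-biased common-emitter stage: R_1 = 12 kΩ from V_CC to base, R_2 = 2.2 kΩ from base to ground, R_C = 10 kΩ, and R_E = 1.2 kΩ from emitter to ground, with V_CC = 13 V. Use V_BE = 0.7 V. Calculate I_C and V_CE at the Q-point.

Thevenize the base divider: V_Th = V_CC·R_2/(R_1+R_2) = 13×2.2/14.2 = 2.01 V, R_Th = R_1‖R_2 = 1.86 kΩ.
Base-emitter loop: V_Th = I_B·R_Th + V_BE + (β+1)I_B·R_E, so I_B = (2.01 − 0.7) / (1.86 + 101×1.2) = 0.0107 mA.
I_C = β·I_B = 100×0.0107 = 1.07 mA, and I_E = (β+1)I_B = 1.08 mA.
V_CE = V_CC − I_C·R_C − I_E·R_E = 13 − 1.07×10 − 1.08×1.2 = 1.03 V.
V_CE = 1.03 V > 0.2 V confirms active-region operation.

I_C ≈ 1.1 mA, V_CE ≈ 1 V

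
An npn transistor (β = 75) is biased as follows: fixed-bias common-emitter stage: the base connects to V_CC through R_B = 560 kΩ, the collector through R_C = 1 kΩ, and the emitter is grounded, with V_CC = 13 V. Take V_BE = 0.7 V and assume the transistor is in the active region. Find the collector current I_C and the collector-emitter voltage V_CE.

I_C ≈ 1.6 mA, V_CE ≈ 11 V

Base loop: V_CC = I_B·R_B + V_BE, so I_B = (13 − 0.7)/560 kΩ = 0.022 mA.
In the active region I_C = β·I_B = 75 × 0.022 = 1.65 mA.
Collector loop: V_CE = V_CC − I_C·R_C = 13 − 1.65×1 = 11.4 V.
Since V_CE = 11.4 V > V_CE(sat) ≈ 0.2 V, the transistor is in the active region as assumed.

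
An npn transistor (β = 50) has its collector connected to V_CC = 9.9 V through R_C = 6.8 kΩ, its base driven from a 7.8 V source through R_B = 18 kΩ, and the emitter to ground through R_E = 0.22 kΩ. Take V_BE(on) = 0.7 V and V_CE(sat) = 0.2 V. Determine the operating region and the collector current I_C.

Assume active: I_B = (7.8 − 0.7)/(18 + 51×0.22) = 0.243 mA, I_C = β·I_B = 12.1 mA.
Then V_CE = 9.9 − 12.1×6.8 − 12.4×0.22 = -75.4 V < 0.2 V — the active assumption fails.
Re-solve with V_CE = 0.2 V. KCL at the emitter: V_E/R_E = (V_BB−0.7−V_E)/R_B + (V_CC−0.2−V_E)/R_C, giving V_E = 0.384 V.
I_C = (V_CC − 0.2 − V_E)/R_C = (9.7 − 0.384)/6.8 = 1.37 mA.
Check: I_B = (7.1 − 0.384)/18 = 0.373 mA, and β·I_B = 18.7 mA > I_C, confirming saturation.

saturation; I_C ≈ 1.4 mA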